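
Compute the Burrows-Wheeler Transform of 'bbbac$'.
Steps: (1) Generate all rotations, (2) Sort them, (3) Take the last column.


Rotations (sorted):
  0: $bbbac -> last char: c
  1: ac$bbb -> last char: b
  2: bac$bb -> last char: b
  3: bbac$b -> last char: b
  4: bbbac$ -> last char: $
  5: c$bbba -> last char: a


BWT = cbbb$a


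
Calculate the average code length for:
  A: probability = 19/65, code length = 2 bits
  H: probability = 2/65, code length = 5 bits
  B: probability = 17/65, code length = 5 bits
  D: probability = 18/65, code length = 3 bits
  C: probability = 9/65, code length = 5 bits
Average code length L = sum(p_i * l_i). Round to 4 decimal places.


Weighted contributions p_i * l_i:
  A: (19/65) * 2 = 38/65
  H: (2/65) * 5 = 10/65
  B: (17/65) * 5 = 85/65
  D: (18/65) * 3 = 54/65
  C: (9/65) * 5 = 45/65
Sum = (38 + 10 + 85 + 54 + 45)/65 = 232/65

L = 232/65 = 3.5692 bits/symbol


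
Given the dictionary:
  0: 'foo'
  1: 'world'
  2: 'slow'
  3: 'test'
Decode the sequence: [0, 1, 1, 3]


Look up each index in the dictionary:
  0 -> 'foo'
  1 -> 'world'
  1 -> 'world'
  3 -> 'test'

Decoded: "foo world world test"


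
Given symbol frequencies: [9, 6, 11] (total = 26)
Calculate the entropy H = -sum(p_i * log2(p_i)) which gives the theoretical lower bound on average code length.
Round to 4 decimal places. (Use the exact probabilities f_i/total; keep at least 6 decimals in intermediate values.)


Per-symbol terms -p_i * log2(p_i) with p_i = f_i/26:
  p = 9/26 = 0.346154: log2(p) = -1.530515, -p*log2(p) = 0.529794
  p = 6/26 = 0.230769: log2(p) = -2.115477, -p*log2(p) = 0.488187
  p = 11/26 = 0.423077: log2(p) = -1.241008, -p*log2(p) = 0.525042
H = 0.529794 + 0.488187 + 0.525042 = 1.543023

H = 1.543 bits/symbol


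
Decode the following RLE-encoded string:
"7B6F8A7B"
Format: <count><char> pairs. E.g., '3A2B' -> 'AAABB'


Expanding each <count><char> pair:
  7B -> 'BBBBBBB'
  6F -> 'FFFFFF'
  8A -> 'AAAAAAAA'
  7B -> 'BBBBBBB'

Decoded = BBBBBBBFFFFFFAAAAAAAABBBBBBB


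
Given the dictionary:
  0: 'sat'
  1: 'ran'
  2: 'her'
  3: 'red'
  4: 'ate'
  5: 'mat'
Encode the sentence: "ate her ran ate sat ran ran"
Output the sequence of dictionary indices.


Look up each word in the dictionary:
  'ate' -> 4
  'her' -> 2
  'ran' -> 1
  'ate' -> 4
  'sat' -> 0
  'ran' -> 1
  'ran' -> 1

Encoded: [4, 2, 1, 4, 0, 1, 1]


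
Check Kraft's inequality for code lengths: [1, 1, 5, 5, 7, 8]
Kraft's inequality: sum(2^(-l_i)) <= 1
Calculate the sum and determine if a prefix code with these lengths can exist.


Sum = 2^(-1) + 2^(-1) + 2^(-5) + 2^(-5) + 2^(-7) + 2^(-8)
    = 0.5 + 0.5 + 0.03125 + 0.03125 + 0.0078125 + 0.00390625
    = 275/256 = 1.07421875
Since 1.07421875 > 1, Kraft's inequality is NOT satisfied.
A prefix code with these lengths CANNOT exist.

Kraft sum = 1.07421875. Not satisfied.


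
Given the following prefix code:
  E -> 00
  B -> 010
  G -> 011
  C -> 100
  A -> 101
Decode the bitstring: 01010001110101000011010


Decoding step by step:
Bits 010 -> B
Bits 100 -> C
Bits 011 -> G
Bits 101 -> A
Bits 010 -> B
Bits 00 -> E
Bits 011 -> G
Bits 010 -> B


Decoded message: BCGABEGB


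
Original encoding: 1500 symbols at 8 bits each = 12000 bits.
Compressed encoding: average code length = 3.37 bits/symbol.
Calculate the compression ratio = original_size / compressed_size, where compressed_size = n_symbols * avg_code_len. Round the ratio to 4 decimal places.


original_size = n_symbols * orig_bits = 1500 * 8 = 12000 bits
compressed_size = n_symbols * avg_code_len = 1500 * 3.37 = 5055.0 bits
ratio = original_size / compressed_size = 12000 / 5055.0 = 2.3739

Compression ratio = 2.3739


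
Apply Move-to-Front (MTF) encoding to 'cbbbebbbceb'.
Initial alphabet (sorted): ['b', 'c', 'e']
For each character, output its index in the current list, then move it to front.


MTF encoding:
'c': index 1 in ['b', 'c', 'e'] -> ['c', 'b', 'e']
'b': index 1 in ['c', 'b', 'e'] -> ['b', 'c', 'e']
'b': index 0 in ['b', 'c', 'e'] -> ['b', 'c', 'e']
'b': index 0 in ['b', 'c', 'e'] -> ['b', 'c', 'e']
'e': index 2 in ['b', 'c', 'e'] -> ['e', 'b', 'c']
'b': index 1 in ['e', 'b', 'c'] -> ['b', 'e', 'c']
'b': index 0 in ['b', 'e', 'c'] -> ['b', 'e', 'c']
'b': index 0 in ['b', 'e', 'c'] -> ['b', 'e', 'c']
'c': index 2 in ['b', 'e', 'c'] -> ['c', 'b', 'e']
'e': index 2 in ['c', 'b', 'e'] -> ['e', 'c', 'b']
'b': index 2 in ['e', 'c', 'b'] -> ['b', 'e', 'c']


Output: [1, 1, 0, 0, 2, 1, 0, 0, 2, 2, 2]


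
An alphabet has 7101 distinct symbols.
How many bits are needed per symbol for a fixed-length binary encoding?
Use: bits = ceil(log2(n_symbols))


log2(7101) = 12.7938
Bracket: 2^12 = 4096 < 7101 <= 2^13 = 8192
So ceil(log2(7101)) = 13

bits = ceil(log2(7101)) = ceil(12.7938) = 13 bits


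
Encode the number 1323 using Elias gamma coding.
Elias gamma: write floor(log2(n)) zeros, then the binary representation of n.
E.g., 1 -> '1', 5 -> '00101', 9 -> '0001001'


num_bits = floor(log2(1323)) + 1 = 11
leading_zeros = num_bits - 1 = 10
binary(1323) = 10100101011

Elias gamma(1323) = '0000000000' + '10100101011' = 000000000010100101011 (21 bits)


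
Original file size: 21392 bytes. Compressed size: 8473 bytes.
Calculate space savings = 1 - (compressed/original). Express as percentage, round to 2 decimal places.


ratio = compressed/original = 8473/21392 = 0.396083
savings = 1 - ratio = 1 - 0.396083 = 0.603917
as a percentage: 0.603917 * 100 = 60.39%

Space savings = 1 - 8473/21392 = 60.39%


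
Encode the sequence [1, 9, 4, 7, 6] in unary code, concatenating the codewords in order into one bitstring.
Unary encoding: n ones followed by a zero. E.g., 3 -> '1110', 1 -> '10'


Encode each number as n ones followed by a terminating 0:
  1 -> 10 (2 bits)
  9 -> 1111111110 (10 bits)
  4 -> 11110 (5 bits)
  7 -> 11111110 (8 bits)
  6 -> 1111110 (7 bits)
Total length = 2 + 10 + 5 + 8 + 7 = 32 bits.

Unary([1, 9, 4, 7, 6]) = 10111111111011110111111101111110 (32 bits)


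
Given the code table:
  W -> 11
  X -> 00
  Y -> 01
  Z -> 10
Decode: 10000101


Decoding:
10 -> Z
00 -> X
01 -> Y
01 -> Y


Result: ZXYY


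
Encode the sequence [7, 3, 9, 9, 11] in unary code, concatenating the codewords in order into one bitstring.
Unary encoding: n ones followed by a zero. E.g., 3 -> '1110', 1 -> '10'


Encode each number as n ones followed by a terminating 0:
  7 -> 11111110 (8 bits)
  3 -> 1110 (4 bits)
  9 -> 1111111110 (10 bits)
  9 -> 1111111110 (10 bits)
  11 -> 111111111110 (12 bits)
Total length = 8 + 4 + 10 + 10 + 12 = 44 bits.

Unary([7, 3, 9, 9, 11]) = 11111110111011111111101111111110111111111110 (44 bits)


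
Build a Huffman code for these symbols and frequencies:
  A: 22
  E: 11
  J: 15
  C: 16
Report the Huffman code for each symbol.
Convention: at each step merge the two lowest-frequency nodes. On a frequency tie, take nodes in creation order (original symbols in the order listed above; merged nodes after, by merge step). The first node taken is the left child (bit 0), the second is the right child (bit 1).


Huffman tree construction:
Step 1: Merge E(11) + J(15) = 26
Step 2: Merge C(16) + A(22) = 38
Step 3: Merge (E+J)(26) + (C+A)(38) = 64
Read each symbol's code off the tree from the root (left child = 0, right child = 1).

Codes:
  A: 11 (length 2)
  E: 00 (length 2)
  J: 01 (length 2)
  C: 10 (length 2)
Average code length: 128/64 = 2.0000 bits/symbol


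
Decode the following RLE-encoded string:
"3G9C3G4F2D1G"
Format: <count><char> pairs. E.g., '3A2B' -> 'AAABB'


Expanding each <count><char> pair:
  3G -> 'GGG'
  9C -> 'CCCCCCCCC'
  3G -> 'GGG'
  4F -> 'FFFF'
  2D -> 'DD'
  1G -> 'G'

Decoded = GGGCCCCCCCCCGGGFFFFDDG


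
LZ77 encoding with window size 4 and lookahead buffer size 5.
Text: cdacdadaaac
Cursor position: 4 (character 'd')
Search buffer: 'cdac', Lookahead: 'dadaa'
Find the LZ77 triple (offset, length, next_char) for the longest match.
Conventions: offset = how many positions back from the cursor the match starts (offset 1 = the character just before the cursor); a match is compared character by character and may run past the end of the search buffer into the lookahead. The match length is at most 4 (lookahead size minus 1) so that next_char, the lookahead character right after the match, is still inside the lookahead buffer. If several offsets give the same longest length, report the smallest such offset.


Try each offset into the search buffer:
  offset=1 (pos 3, char 'c'): match length 0
  offset=2 (pos 2, char 'a'): match length 0
  offset=3 (pos 1, char 'd'): match length 2
  offset=4 (pos 0, char 'c'): match length 0
Longest match has length 2 at offset 3.
next_char = character at position 4 + 2 = 6 -> 'd'

Best match: offset=3, length=2 (matching 'da' starting at position 1)
LZ77 triple: (3, 2, 'd')


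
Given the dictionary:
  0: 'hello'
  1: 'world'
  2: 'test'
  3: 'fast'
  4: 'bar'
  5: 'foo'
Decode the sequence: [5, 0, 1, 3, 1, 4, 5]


Look up each index in the dictionary:
  5 -> 'foo'
  0 -> 'hello'
  1 -> 'world'
  3 -> 'fast'
  1 -> 'world'
  4 -> 'bar'
  5 -> 'foo'

Decoded: "foo hello world fast world bar foo"


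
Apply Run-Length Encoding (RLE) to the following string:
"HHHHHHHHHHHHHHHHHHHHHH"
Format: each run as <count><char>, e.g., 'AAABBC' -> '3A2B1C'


Scanning runs left to right:
  i=0: run of 'H' x 22 -> '22H'

RLE = 22H


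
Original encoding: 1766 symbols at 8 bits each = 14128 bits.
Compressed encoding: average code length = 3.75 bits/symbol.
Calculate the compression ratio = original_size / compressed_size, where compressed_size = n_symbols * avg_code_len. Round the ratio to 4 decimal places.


original_size = n_symbols * orig_bits = 1766 * 8 = 14128 bits
compressed_size = n_symbols * avg_code_len = 1766 * 3.75 = 6622.5 bits
ratio = original_size / compressed_size = 14128 / 6622.5 = 2.1333

Compression ratio = 2.1333


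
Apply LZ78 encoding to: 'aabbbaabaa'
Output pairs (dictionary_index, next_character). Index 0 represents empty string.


LZ78 encoding steps:
Dictionary: {0: ''}
Step 1: w='' (idx 0), next='a' -> output (0, 'a'), add 'a' as idx 1
Step 2: w='a' (idx 1), next='b' -> output (1, 'b'), add 'ab' as idx 2
Step 3: w='' (idx 0), next='b' -> output (0, 'b'), add 'b' as idx 3
Step 4: w='b' (idx 3), next='a' -> output (3, 'a'), add 'ba' as idx 4
Step 5: w='ab' (idx 2), next='a' -> output (2, 'a'), add 'aba' as idx 5
Step 6: w='a' (idx 1), end of input -> output (1, '')


Encoded: [(0, 'a'), (1, 'b'), (0, 'b'), (3, 'a'), (2, 'a'), (1, '')]


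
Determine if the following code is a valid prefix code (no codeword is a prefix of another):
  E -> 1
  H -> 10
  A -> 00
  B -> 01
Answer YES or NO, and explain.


Checking each pair (does one codeword prefix another?):
  E='1' vs H='10': prefix -- VIOLATION

NO -- this is NOT a valid prefix code. E (1) is a prefix of H (10).


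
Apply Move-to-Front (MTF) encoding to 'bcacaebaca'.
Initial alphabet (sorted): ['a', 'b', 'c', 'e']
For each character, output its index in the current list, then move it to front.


MTF encoding:
'b': index 1 in ['a', 'b', 'c', 'e'] -> ['b', 'a', 'c', 'e']
'c': index 2 in ['b', 'a', 'c', 'e'] -> ['c', 'b', 'a', 'e']
'a': index 2 in ['c', 'b', 'a', 'e'] -> ['a', 'c', 'b', 'e']
'c': index 1 in ['a', 'c', 'b', 'e'] -> ['c', 'a', 'b', 'e']
'a': index 1 in ['c', 'a', 'b', 'e'] -> ['a', 'c', 'b', 'e']
'e': index 3 in ['a', 'c', 'b', 'e'] -> ['e', 'a', 'c', 'b']
'b': index 3 in ['e', 'a', 'c', 'b'] -> ['b', 'e', 'a', 'c']
'a': index 2 in ['b', 'e', 'a', 'c'] -> ['a', 'b', 'e', 'c']
'c': index 3 in ['a', 'b', 'e', 'c'] -> ['c', 'a', 'b', 'e']
'a': index 1 in ['c', 'a', 'b', 'e'] -> ['a', 'c', 'b', 'e']


Output: [1, 2, 2, 1, 1, 3, 3, 2, 3, 1]


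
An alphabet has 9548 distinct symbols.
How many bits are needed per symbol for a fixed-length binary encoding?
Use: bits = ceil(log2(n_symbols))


log2(9548) = 13.221
Bracket: 2^13 = 8192 < 9548 <= 2^14 = 16384
So ceil(log2(9548)) = 14

bits = ceil(log2(9548)) = ceil(13.221) = 14 bits


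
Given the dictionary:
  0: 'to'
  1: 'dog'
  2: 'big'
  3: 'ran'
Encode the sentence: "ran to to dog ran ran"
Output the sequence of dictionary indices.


Look up each word in the dictionary:
  'ran' -> 3
  'to' -> 0
  'to' -> 0
  'dog' -> 1
  'ran' -> 3
  'ran' -> 3

Encoded: [3, 0, 0, 1, 3, 3]


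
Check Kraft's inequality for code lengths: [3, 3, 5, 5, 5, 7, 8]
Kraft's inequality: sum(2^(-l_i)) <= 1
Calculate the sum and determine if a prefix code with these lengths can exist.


Sum = 2^(-3) + 2^(-3) + 2^(-5) + 2^(-5) + 2^(-5) + 2^(-7) + 2^(-8)
    = 0.125 + 0.125 + 0.03125 + 0.03125 + 0.03125 + 0.0078125 + 0.00390625
    = 91/256 = 0.35546875
Since 0.35546875 <= 1, Kraft's inequality IS satisfied.
A prefix code with these lengths CAN exist.

Kraft sum = 0.35546875. Satisfied.


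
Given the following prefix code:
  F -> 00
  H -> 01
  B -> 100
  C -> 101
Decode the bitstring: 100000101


Decoding step by step:
Bits 100 -> B
Bits 00 -> F
Bits 01 -> H
Bits 01 -> H


Decoded message: BFHH


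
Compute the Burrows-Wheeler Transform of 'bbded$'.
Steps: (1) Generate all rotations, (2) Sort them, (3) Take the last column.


Rotations (sorted):
  0: $bbded -> last char: d
  1: bbded$ -> last char: $
  2: bded$b -> last char: b
  3: d$bbde -> last char: e
  4: ded$bb -> last char: b
  5: ed$bbd -> last char: d


BWT = d$bebd


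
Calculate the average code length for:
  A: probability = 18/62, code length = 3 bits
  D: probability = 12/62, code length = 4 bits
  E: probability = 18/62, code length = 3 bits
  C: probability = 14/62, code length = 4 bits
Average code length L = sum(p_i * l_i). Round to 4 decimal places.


Weighted contributions p_i * l_i:
  A: (18/62) * 3 = 54/62
  D: (12/62) * 4 = 48/62
  E: (18/62) * 3 = 54/62
  C: (14/62) * 4 = 56/62
Sum = (54 + 48 + 54 + 56)/62 = 212/62

L = 212/62 = 3.4194 bits/symbol


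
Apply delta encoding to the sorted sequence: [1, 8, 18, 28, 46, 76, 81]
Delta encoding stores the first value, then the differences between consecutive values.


First value: 1
Deltas:
  8 - 1 = 7
  18 - 8 = 10
  28 - 18 = 10
  46 - 28 = 18
  76 - 46 = 30
  81 - 76 = 5


Delta encoded: [1, 7, 10, 10, 18, 30, 5]


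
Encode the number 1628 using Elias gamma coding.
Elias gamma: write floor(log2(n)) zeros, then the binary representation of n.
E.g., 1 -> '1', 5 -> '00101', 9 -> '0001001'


num_bits = floor(log2(1628)) + 1 = 11
leading_zeros = num_bits - 1 = 10
binary(1628) = 11001011100

Elias gamma(1628) = '0000000000' + '11001011100' = 000000000011001011100 (21 bits)


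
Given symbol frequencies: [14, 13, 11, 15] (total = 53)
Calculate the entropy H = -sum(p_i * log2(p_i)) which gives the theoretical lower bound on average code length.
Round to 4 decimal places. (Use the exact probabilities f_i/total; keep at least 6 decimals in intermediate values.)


Per-symbol terms -p_i * log2(p_i) with p_i = f_i/53:
  p = 14/53 = 0.264151: log2(p) = -1.920566, -p*log2(p) = 0.507319
  p = 13/53 = 0.245283: log2(p) = -2.027481, -p*log2(p) = 0.497307
  p = 11/53 = 0.207547: log2(p) = -2.268489, -p*log2(p) = 0.470818
  p = 15/53 = 0.283019: log2(p) = -1.821030, -p*log2(p) = 0.515386
H = 0.507319 + 0.497307 + 0.470818 + 0.515386 = 1.990830

H = 1.9908 bits/symbol


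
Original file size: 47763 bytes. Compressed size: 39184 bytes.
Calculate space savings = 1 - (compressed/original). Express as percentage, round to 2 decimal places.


ratio = compressed/original = 39184/47763 = 0.820384
savings = 1 - ratio = 1 - 0.820384 = 0.179616
as a percentage: 0.179616 * 100 = 17.96%

Space savings = 1 - 39184/47763 = 17.96%


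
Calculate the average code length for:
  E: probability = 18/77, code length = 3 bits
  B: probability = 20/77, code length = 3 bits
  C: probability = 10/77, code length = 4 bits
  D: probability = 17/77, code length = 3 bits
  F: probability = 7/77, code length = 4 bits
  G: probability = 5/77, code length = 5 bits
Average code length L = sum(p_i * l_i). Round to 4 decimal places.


Weighted contributions p_i * l_i:
  E: (18/77) * 3 = 54/77
  B: (20/77) * 3 = 60/77
  C: (10/77) * 4 = 40/77
  D: (17/77) * 3 = 51/77
  F: (7/77) * 4 = 28/77
  G: (5/77) * 5 = 25/77
Sum = (54 + 60 + 40 + 51 + 28 + 25)/77 = 258/77

L = 258/77 = 3.3506 bits/symbol


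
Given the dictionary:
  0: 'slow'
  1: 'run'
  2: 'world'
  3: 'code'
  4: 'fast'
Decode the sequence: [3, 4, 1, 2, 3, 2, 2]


Look up each index in the dictionary:
  3 -> 'code'
  4 -> 'fast'
  1 -> 'run'
  2 -> 'world'
  3 -> 'code'
  2 -> 'world'
  2 -> 'world'

Decoded: "code fast run world code world world"


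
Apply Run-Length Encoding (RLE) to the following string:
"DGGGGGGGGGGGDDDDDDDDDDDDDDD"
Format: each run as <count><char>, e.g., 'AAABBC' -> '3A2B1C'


Scanning runs left to right:
  i=0: run of 'D' x 1 -> '1D'
  i=1: run of 'G' x 11 -> '11G'
  i=12: run of 'D' x 15 -> '15D'

RLE = 1D11G15D


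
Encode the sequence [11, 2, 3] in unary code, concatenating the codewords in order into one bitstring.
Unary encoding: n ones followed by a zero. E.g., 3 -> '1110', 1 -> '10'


Encode each number as n ones followed by a terminating 0:
  11 -> 111111111110 (12 bits)
  2 -> 110 (3 bits)
  3 -> 1110 (4 bits)
Total length = 12 + 3 + 4 = 19 bits.

Unary([11, 2, 3]) = 1111111111101101110 (19 bits)


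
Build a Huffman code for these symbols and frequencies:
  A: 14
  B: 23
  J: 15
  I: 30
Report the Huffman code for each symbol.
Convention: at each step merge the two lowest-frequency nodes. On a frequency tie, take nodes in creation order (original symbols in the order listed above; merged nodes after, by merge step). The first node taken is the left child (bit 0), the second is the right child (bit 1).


Huffman tree construction:
Step 1: Merge A(14) + J(15) = 29
Step 2: Merge B(23) + (A+J)(29) = 52
Step 3: Merge I(30) + (B+(A+J))(52) = 82
Read each symbol's code off the tree from the root (left child = 0, right child = 1).

Codes:
  A: 110 (length 3)
  B: 10 (length 2)
  J: 111 (length 3)
  I: 0 (length 1)
Average code length: 163/82 = 1.9878 bits/symbol


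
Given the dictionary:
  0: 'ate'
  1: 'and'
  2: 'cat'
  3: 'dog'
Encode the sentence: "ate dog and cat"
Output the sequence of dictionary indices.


Look up each word in the dictionary:
  'ate' -> 0
  'dog' -> 3
  'and' -> 1
  'cat' -> 2

Encoded: [0, 3, 1, 2]


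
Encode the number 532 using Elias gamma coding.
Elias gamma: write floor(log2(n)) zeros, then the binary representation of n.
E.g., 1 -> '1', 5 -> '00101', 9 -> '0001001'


num_bits = floor(log2(532)) + 1 = 10
leading_zeros = num_bits - 1 = 9
binary(532) = 1000010100

Elias gamma(532) = '000000000' + '1000010100' = 0000000001000010100 (19 bits)


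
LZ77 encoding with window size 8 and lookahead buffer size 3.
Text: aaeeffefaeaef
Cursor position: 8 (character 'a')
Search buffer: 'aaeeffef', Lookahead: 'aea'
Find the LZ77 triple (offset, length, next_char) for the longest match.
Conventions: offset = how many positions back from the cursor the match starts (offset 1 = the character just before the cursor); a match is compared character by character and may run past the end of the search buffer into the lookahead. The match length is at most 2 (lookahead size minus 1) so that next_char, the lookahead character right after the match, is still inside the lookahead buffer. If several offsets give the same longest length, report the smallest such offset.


Try each offset into the search buffer:
  offset=1 (pos 7, char 'f'): match length 0
  offset=2 (pos 6, char 'e'): match length 0
  offset=3 (pos 5, char 'f'): match length 0
  offset=4 (pos 4, char 'f'): match length 0
  offset=5 (pos 3, char 'e'): match length 0
  offset=6 (pos 2, char 'e'): match length 0
  offset=7 (pos 1, char 'a'): match length 2
  offset=8 (pos 0, char 'a'): match length 1
Longest match has length 2 at offset 7.
next_char = character at position 8 + 2 = 10 -> 'a'

Best match: offset=7, length=2 (matching 'ae' starting at position 1)
LZ77 triple: (7, 2, 'a')


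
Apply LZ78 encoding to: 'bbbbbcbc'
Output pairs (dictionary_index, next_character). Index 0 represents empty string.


LZ78 encoding steps:
Dictionary: {0: ''}
Step 1: w='' (idx 0), next='b' -> output (0, 'b'), add 'b' as idx 1
Step 2: w='b' (idx 1), next='b' -> output (1, 'b'), add 'bb' as idx 2
Step 3: w='bb' (idx 2), next='c' -> output (2, 'c'), add 'bbc' as idx 3
Step 4: w='b' (idx 1), next='c' -> output (1, 'c'), add 'bc' as idx 4


Encoded: [(0, 'b'), (1, 'b'), (2, 'c'), (1, 'c')]


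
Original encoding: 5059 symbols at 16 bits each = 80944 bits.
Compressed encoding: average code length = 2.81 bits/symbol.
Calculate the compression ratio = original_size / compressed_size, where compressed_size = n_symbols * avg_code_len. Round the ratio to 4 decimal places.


original_size = n_symbols * orig_bits = 5059 * 16 = 80944 bits
compressed_size = n_symbols * avg_code_len = 5059 * 2.81 = 14215.79 bits
ratio = original_size / compressed_size = 80944 / 14215.79 = 5.694

Compression ratio = 5.694


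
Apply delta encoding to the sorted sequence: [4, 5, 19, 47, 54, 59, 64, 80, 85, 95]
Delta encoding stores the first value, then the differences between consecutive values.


First value: 4
Deltas:
  5 - 4 = 1
  19 - 5 = 14
  47 - 19 = 28
  54 - 47 = 7
  59 - 54 = 5
  64 - 59 = 5
  80 - 64 = 16
  85 - 80 = 5
  95 - 85 = 10


Delta encoded: [4, 1, 14, 28, 7, 5, 5, 16, 5, 10]


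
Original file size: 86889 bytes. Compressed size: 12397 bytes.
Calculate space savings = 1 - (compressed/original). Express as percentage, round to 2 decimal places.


ratio = compressed/original = 12397/86889 = 0.142676
savings = 1 - ratio = 1 - 0.142676 = 0.857324
as a percentage: 0.857324 * 100 = 85.73%

Space savings = 1 - 12397/86889 = 85.73%


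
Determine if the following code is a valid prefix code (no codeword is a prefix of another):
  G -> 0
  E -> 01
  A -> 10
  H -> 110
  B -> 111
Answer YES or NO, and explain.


Checking each pair (does one codeword prefix another?):
  G='0' vs E='01': prefix -- VIOLATION

NO -- this is NOT a valid prefix code. G (0) is a prefix of E (01).


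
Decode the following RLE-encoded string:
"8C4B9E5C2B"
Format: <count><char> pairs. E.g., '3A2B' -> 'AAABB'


Expanding each <count><char> pair:
  8C -> 'CCCCCCCC'
  4B -> 'BBBB'
  9E -> 'EEEEEEEEE'
  5C -> 'CCCCC'
  2B -> 'BB'

Decoded = CCCCCCCCBBBBEEEEEEEEECCCCCBB


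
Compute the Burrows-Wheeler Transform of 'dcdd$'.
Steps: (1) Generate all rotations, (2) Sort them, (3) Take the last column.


Rotations (sorted):
  0: $dcdd -> last char: d
  1: cdd$d -> last char: d
  2: d$dcd -> last char: d
  3: dcdd$ -> last char: $
  4: dd$dc -> last char: c


BWT = ddd$c


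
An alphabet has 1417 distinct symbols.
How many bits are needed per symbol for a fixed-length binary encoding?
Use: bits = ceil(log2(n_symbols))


log2(1417) = 10.4686
Bracket: 2^10 = 1024 < 1417 <= 2^11 = 2048
So ceil(log2(1417)) = 11

bits = ceil(log2(1417)) = ceil(10.4686) = 11 bits


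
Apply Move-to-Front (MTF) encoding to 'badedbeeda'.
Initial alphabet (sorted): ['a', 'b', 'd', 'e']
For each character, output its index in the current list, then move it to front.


MTF encoding:
'b': index 1 in ['a', 'b', 'd', 'e'] -> ['b', 'a', 'd', 'e']
'a': index 1 in ['b', 'a', 'd', 'e'] -> ['a', 'b', 'd', 'e']
'd': index 2 in ['a', 'b', 'd', 'e'] -> ['d', 'a', 'b', 'e']
'e': index 3 in ['d', 'a', 'b', 'e'] -> ['e', 'd', 'a', 'b']
'd': index 1 in ['e', 'd', 'a', 'b'] -> ['d', 'e', 'a', 'b']
'b': index 3 in ['d', 'e', 'a', 'b'] -> ['b', 'd', 'e', 'a']
'e': index 2 in ['b', 'd', 'e', 'a'] -> ['e', 'b', 'd', 'a']
'e': index 0 in ['e', 'b', 'd', 'a'] -> ['e', 'b', 'd', 'a']
'd': index 2 in ['e', 'b', 'd', 'a'] -> ['d', 'e', 'b', 'a']
'a': index 3 in ['d', 'e', 'b', 'a'] -> ['a', 'd', 'e', 'b']


Output: [1, 1, 2, 3, 1, 3, 2, 0, 2, 3]


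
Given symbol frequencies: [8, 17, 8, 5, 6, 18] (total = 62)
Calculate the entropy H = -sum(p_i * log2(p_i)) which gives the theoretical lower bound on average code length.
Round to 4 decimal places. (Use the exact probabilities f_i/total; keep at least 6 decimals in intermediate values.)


Per-symbol terms -p_i * log2(p_i) with p_i = f_i/62:
  p = 8/62 = 0.129032: log2(p) = -2.954196, -p*log2(p) = 0.381187
  p = 17/62 = 0.274194: log2(p) = -1.866733, -p*log2(p) = 0.511846
  p = 8/62 = 0.129032: log2(p) = -2.954196, -p*log2(p) = 0.381187
  p = 5/62 = 0.080645: log2(p) = -3.632268, -p*log2(p) = 0.292925
  p = 6/62 = 0.096774: log2(p) = -3.369234, -p*log2(p) = 0.326055
  p = 18/62 = 0.290323: log2(p) = -1.784271, -p*log2(p) = 0.518014
H = 0.381187 + 0.511846 + 0.381187 + 0.292925 + 0.326055 + 0.518014 = 2.411214

H = 2.4112 bits/symbol


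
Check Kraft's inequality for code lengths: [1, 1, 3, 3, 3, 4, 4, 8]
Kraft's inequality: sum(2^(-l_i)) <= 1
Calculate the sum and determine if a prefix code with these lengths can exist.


Sum = 2^(-1) + 2^(-1) + 2^(-3) + 2^(-3) + 2^(-3) + 2^(-4) + 2^(-4) + 2^(-8)
    = 0.5 + 0.5 + 0.125 + 0.125 + 0.125 + 0.0625 + 0.0625 + 0.00390625
    = 385/256 = 1.50390625
Since 1.50390625 > 1, Kraft's inequality is NOT satisfied.
A prefix code with these lengths CANNOT exist.

Kraft sum = 1.50390625. Not satisfied.


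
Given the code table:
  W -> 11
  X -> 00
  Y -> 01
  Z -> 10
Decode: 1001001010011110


Decoding:
10 -> Z
01 -> Y
00 -> X
10 -> Z
10 -> Z
01 -> Y
11 -> W
10 -> Z


Result: ZYXZZYWZ


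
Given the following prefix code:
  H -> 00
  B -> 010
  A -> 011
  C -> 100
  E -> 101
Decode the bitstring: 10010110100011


Decoding step by step:
Bits 100 -> C
Bits 101 -> E
Bits 101 -> E
Bits 00 -> H
Bits 011 -> A


Decoded message: CEEHA


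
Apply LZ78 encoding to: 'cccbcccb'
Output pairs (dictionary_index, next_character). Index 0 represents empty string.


LZ78 encoding steps:
Dictionary: {0: ''}
Step 1: w='' (idx 0), next='c' -> output (0, 'c'), add 'c' as idx 1
Step 2: w='c' (idx 1), next='c' -> output (1, 'c'), add 'cc' as idx 2
Step 3: w='' (idx 0), next='b' -> output (0, 'b'), add 'b' as idx 3
Step 4: w='cc' (idx 2), next='c' -> output (2, 'c'), add 'ccc' as idx 4
Step 5: w='b' (idx 3), end of input -> output (3, '')


Encoded: [(0, 'c'), (1, 'c'), (0, 'b'), (2, 'c'), (3, '')]


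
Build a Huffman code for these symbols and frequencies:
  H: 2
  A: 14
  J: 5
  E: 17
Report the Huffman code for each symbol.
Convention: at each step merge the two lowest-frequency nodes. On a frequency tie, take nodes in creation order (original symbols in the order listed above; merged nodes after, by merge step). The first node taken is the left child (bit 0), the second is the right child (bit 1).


Huffman tree construction:
Step 1: Merge H(2) + J(5) = 7
Step 2: Merge (H+J)(7) + A(14) = 21
Step 3: Merge E(17) + ((H+J)+A)(21) = 38
Read each symbol's code off the tree from the root (left child = 0, right child = 1).

Codes:
  H: 100 (length 3)
  A: 11 (length 2)
  J: 101 (length 3)
  E: 0 (length 1)
Average code length: 66/38 = 1.7368 bits/symbol


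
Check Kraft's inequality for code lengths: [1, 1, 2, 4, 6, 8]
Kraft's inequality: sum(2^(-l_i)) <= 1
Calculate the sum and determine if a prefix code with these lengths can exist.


Sum = 2^(-1) + 2^(-1) + 2^(-2) + 2^(-4) + 2^(-6) + 2^(-8)
    = 0.5 + 0.5 + 0.25 + 0.0625 + 0.015625 + 0.00390625
    = 341/256 = 1.33203125
Since 1.33203125 > 1, Kraft's inequality is NOT satisfied.
A prefix code with these lengths CANNOT exist.

Kraft sum = 1.33203125. Not satisfied.


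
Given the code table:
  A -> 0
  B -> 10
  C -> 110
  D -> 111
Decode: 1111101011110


Decoding:
111 -> D
110 -> C
10 -> B
111 -> D
10 -> B


Result: DCBDB


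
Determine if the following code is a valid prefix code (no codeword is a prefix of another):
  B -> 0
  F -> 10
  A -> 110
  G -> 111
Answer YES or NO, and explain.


Checking each pair (does one codeword prefix another?):
  B='0' vs F='10': no prefix
  B='0' vs A='110': no prefix
  B='0' vs G='111': no prefix
  F='10' vs B='0': no prefix
  F='10' vs A='110': no prefix
  F='10' vs G='111': no prefix
  A='110' vs B='0': no prefix
  A='110' vs F='10': no prefix
  A='110' vs G='111': no prefix
  G='111' vs B='0': no prefix
  G='111' vs F='10': no prefix
  G='111' vs A='110': no prefix
No violation found over all pairs.

YES -- this is a valid prefix code. No codeword is a prefix of any other codeword.


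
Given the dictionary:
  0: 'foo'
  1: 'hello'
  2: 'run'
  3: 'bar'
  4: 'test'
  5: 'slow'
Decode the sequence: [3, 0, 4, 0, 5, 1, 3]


Look up each index in the dictionary:
  3 -> 'bar'
  0 -> 'foo'
  4 -> 'test'
  0 -> 'foo'
  5 -> 'slow'
  1 -> 'hello'
  3 -> 'bar'

Decoded: "bar foo test foo slow hello bar"


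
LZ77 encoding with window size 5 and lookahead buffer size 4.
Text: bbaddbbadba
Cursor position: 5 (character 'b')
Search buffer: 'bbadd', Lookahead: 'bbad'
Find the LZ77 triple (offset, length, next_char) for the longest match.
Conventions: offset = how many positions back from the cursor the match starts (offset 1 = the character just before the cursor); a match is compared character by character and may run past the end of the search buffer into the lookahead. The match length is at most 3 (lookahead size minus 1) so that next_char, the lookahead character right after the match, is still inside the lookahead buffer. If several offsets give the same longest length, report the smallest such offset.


Try each offset into the search buffer:
  offset=1 (pos 4, char 'd'): match length 0
  offset=2 (pos 3, char 'd'): match length 0
  offset=3 (pos 2, char 'a'): match length 0
  offset=4 (pos 1, char 'b'): match length 1
  offset=5 (pos 0, char 'b'): match length 3
Longest match has length 3 at offset 5.
next_char = character at position 5 + 3 = 8 -> 'd'

Best match: offset=5, length=3 (matching 'bba' starting at position 0)
LZ77 triple: (5, 3, 'd')


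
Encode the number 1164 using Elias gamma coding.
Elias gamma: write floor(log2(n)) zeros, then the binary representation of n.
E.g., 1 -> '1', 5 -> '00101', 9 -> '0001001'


num_bits = floor(log2(1164)) + 1 = 11
leading_zeros = num_bits - 1 = 10
binary(1164) = 10010001100

Elias gamma(1164) = '0000000000' + '10010001100' = 000000000010010001100 (21 bits)


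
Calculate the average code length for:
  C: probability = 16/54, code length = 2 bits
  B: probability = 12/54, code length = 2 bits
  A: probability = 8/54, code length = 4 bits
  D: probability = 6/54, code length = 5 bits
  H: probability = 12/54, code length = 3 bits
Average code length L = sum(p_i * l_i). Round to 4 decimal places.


Weighted contributions p_i * l_i:
  C: (16/54) * 2 = 32/54
  B: (12/54) * 2 = 24/54
  A: (8/54) * 4 = 32/54
  D: (6/54) * 5 = 30/54
  H: (12/54) * 3 = 36/54
Sum = (32 + 24 + 32 + 30 + 36)/54 = 154/54

L = 154/54 = 2.8519 bits/symbol


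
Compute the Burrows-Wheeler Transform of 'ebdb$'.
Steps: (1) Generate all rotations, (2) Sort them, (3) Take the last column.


Rotations (sorted):
  0: $ebdb -> last char: b
  1: b$ebd -> last char: d
  2: bdb$e -> last char: e
  3: db$eb -> last char: b
  4: ebdb$ -> last char: $


BWT = bdeb$


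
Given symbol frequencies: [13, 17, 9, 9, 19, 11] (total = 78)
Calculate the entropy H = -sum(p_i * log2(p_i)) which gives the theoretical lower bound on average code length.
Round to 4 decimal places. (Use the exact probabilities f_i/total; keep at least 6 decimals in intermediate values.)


Per-symbol terms -p_i * log2(p_i) with p_i = f_i/78:
  p = 13/78 = 0.166667: log2(p) = -2.584963, -p*log2(p) = 0.430827
  p = 17/78 = 0.217949: log2(p) = -2.197939, -p*log2(p) = 0.479038
  p = 9/78 = 0.115385: log2(p) = -3.115477, -p*log2(p) = 0.359478
  p = 9/78 = 0.115385: log2(p) = -3.115477, -p*log2(p) = 0.359478
  p = 19/78 = 0.243590: log2(p) = -2.037475, -p*log2(p) = 0.496308
  p = 11/78 = 0.141026: log2(p) = -2.825971, -p*log2(p) = 0.398534
H = 0.430827 + 0.479038 + 0.359478 + 0.359478 + 0.496308 + 0.398534 = 2.523663

H = 2.5237 bits/symbol


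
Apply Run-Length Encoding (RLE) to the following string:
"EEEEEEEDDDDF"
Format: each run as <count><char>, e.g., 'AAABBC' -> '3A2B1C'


Scanning runs left to right:
  i=0: run of 'E' x 7 -> '7E'
  i=7: run of 'D' x 4 -> '4D'
  i=11: run of 'F' x 1 -> '1F'

RLE = 7E4D1F


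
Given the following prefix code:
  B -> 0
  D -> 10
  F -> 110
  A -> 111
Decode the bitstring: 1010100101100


Decoding step by step:
Bits 10 -> D
Bits 10 -> D
Bits 10 -> D
Bits 0 -> B
Bits 10 -> D
Bits 110 -> F
Bits 0 -> B


Decoded message: DDDBDFB


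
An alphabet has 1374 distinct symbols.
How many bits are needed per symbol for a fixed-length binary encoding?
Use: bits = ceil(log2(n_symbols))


log2(1374) = 10.4242
Bracket: 2^10 = 1024 < 1374 <= 2^11 = 2048
So ceil(log2(1374)) = 11

bits = ceil(log2(1374)) = ceil(10.4242) = 11 bits


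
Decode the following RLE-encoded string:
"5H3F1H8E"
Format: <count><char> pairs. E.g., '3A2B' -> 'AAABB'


Expanding each <count><char> pair:
  5H -> 'HHHHH'
  3F -> 'FFF'
  1H -> 'H'
  8E -> 'EEEEEEEE'

Decoded = HHHHHFFFHEEEEEEEE


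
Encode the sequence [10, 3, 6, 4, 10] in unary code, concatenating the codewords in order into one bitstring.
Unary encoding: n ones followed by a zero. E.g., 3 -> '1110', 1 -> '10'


Encode each number as n ones followed by a terminating 0:
  10 -> 11111111110 (11 bits)
  3 -> 1110 (4 bits)
  6 -> 1111110 (7 bits)
  4 -> 11110 (5 bits)
  10 -> 11111111110 (11 bits)
Total length = 11 + 4 + 7 + 5 + 11 = 38 bits.

Unary([10, 3, 6, 4, 10]) = 11111111110111011111101111011111111110 (38 bits)


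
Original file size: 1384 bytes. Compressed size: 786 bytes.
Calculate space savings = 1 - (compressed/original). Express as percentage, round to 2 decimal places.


ratio = compressed/original = 786/1384 = 0.567919
savings = 1 - ratio = 1 - 0.567919 = 0.432081
as a percentage: 0.432081 * 100 = 43.21%

Space savings = 1 - 786/1384 = 43.21%


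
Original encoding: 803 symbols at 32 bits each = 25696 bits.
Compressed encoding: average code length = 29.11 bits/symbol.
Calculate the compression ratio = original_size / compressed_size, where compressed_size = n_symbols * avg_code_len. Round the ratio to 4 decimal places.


original_size = n_symbols * orig_bits = 803 * 32 = 25696 bits
compressed_size = n_symbols * avg_code_len = 803 * 29.11 = 23375.33 bits
ratio = original_size / compressed_size = 25696 / 23375.33 = 1.0993

Compression ratio = 1.0993


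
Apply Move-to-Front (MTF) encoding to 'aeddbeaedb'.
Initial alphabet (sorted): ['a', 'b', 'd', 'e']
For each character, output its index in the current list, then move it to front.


MTF encoding:
'a': index 0 in ['a', 'b', 'd', 'e'] -> ['a', 'b', 'd', 'e']
'e': index 3 in ['a', 'b', 'd', 'e'] -> ['e', 'a', 'b', 'd']
'd': index 3 in ['e', 'a', 'b', 'd'] -> ['d', 'e', 'a', 'b']
'd': index 0 in ['d', 'e', 'a', 'b'] -> ['d', 'e', 'a', 'b']
'b': index 3 in ['d', 'e', 'a', 'b'] -> ['b', 'd', 'e', 'a']
'e': index 2 in ['b', 'd', 'e', 'a'] -> ['e', 'b', 'd', 'a']
'a': index 3 in ['e', 'b', 'd', 'a'] -> ['a', 'e', 'b', 'd']
'e': index 1 in ['a', 'e', 'b', 'd'] -> ['e', 'a', 'b', 'd']
'd': index 3 in ['e', 'a', 'b', 'd'] -> ['d', 'e', 'a', 'b']
'b': index 3 in ['d', 'e', 'a', 'b'] -> ['b', 'd', 'e', 'a']


Output: [0, 3, 3, 0, 3, 2, 3, 1, 3, 3]


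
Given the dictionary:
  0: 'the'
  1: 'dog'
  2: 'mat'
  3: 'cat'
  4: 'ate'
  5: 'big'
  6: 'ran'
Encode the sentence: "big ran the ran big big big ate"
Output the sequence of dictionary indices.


Look up each word in the dictionary:
  'big' -> 5
  'ran' -> 6
  'the' -> 0
  'ran' -> 6
  'big' -> 5
  'big' -> 5
  'big' -> 5
  'ate' -> 4

Encoded: [5, 6, 0, 6, 5, 5, 5, 4]


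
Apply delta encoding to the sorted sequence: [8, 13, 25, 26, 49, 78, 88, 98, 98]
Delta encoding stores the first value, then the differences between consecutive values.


First value: 8
Deltas:
  13 - 8 = 5
  25 - 13 = 12
  26 - 25 = 1
  49 - 26 = 23
  78 - 49 = 29
  88 - 78 = 10
  98 - 88 = 10
  98 - 98 = 0


Delta encoded: [8, 5, 12, 1, 23, 29, 10, 10, 0]


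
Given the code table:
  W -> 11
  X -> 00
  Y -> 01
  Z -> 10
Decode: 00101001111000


Decoding:
00 -> X
10 -> Z
10 -> Z
01 -> Y
11 -> W
10 -> Z
00 -> X


Result: XZZYWZX


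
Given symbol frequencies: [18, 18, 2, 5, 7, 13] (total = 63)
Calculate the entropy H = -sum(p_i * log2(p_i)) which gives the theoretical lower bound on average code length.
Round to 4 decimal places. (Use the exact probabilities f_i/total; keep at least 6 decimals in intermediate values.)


Per-symbol terms -p_i * log2(p_i) with p_i = f_i/63:
  p = 18/63 = 0.285714: log2(p) = -1.807355, -p*log2(p) = 0.516387
  p = 18/63 = 0.285714: log2(p) = -1.807355, -p*log2(p) = 0.516387
  p = 2/63 = 0.031746: log2(p) = -4.977280, -p*log2(p) = 0.158009
  p = 5/63 = 0.079365: log2(p) = -3.655352, -p*log2(p) = 0.290107
  p = 7/63 = 0.111111: log2(p) = -3.169925, -p*log2(p) = 0.352214
  p = 13/63 = 0.206349: log2(p) = -2.276840, -p*log2(p) = 0.469824
H = 0.516387 + 0.516387 + 0.158009 + 0.290107 + 0.352214 + 0.469824 = 2.302928

H = 2.3029 bits/symbol


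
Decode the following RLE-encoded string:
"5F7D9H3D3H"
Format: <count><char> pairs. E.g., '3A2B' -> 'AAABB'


Expanding each <count><char> pair:
  5F -> 'FFFFF'
  7D -> 'DDDDDDD'
  9H -> 'HHHHHHHHH'
  3D -> 'DDD'
  3H -> 'HHH'

Decoded = FFFFFDDDDDDDHHHHHHHHHDDDHHH


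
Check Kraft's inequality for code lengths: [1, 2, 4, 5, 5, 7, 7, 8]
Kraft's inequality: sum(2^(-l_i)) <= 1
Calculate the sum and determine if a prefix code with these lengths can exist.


Sum = 2^(-1) + 2^(-2) + 2^(-4) + 2^(-5) + 2^(-5) + 2^(-7) + 2^(-7) + 2^(-8)
    = 0.5 + 0.25 + 0.0625 + 0.03125 + 0.03125 + 0.0078125 + 0.0078125 + 0.00390625
    = 229/256 = 0.89453125
Since 0.89453125 <= 1, Kraft's inequality IS satisfied.
A prefix code with these lengths CAN exist.

Kraft sum = 0.89453125. Satisfied.


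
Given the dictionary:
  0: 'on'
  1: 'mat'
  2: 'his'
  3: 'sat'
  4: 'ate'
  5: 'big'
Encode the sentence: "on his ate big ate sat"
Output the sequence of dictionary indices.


Look up each word in the dictionary:
  'on' -> 0
  'his' -> 2
  'ate' -> 4
  'big' -> 5
  'ate' -> 4
  'sat' -> 3

Encoded: [0, 2, 4, 5, 4, 3]


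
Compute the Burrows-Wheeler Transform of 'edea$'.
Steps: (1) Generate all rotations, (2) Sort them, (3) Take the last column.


Rotations (sorted):
  0: $edea -> last char: a
  1: a$ede -> last char: e
  2: dea$e -> last char: e
  3: ea$ed -> last char: d
  4: edea$ -> last char: $


BWT = aeed$


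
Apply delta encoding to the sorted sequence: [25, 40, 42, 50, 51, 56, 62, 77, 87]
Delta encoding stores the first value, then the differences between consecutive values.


First value: 25
Deltas:
  40 - 25 = 15
  42 - 40 = 2
  50 - 42 = 8
  51 - 50 = 1
  56 - 51 = 5
  62 - 56 = 6
  77 - 62 = 15
  87 - 77 = 10


Delta encoded: [25, 15, 2, 8, 1, 5, 6, 15, 10]


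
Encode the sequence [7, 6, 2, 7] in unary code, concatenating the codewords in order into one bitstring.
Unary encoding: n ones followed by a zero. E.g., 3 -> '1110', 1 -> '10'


Encode each number as n ones followed by a terminating 0:
  7 -> 11111110 (8 bits)
  6 -> 1111110 (7 bits)
  2 -> 110 (3 bits)
  7 -> 11111110 (8 bits)
Total length = 8 + 7 + 3 + 8 = 26 bits.

Unary([7, 6, 2, 7]) = 11111110111111011011111110 (26 bits)


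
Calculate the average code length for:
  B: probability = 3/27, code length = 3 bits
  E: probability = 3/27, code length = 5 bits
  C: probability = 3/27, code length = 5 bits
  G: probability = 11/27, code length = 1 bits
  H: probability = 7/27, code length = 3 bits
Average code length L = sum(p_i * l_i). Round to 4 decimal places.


Weighted contributions p_i * l_i:
  B: (3/27) * 3 = 9/27
  E: (3/27) * 5 = 15/27
  C: (3/27) * 5 = 15/27
  G: (11/27) * 1 = 11/27
  H: (7/27) * 3 = 21/27
Sum = (9 + 15 + 15 + 11 + 21)/27 = 71/27

L = 71/27 = 2.6296 bits/symbol


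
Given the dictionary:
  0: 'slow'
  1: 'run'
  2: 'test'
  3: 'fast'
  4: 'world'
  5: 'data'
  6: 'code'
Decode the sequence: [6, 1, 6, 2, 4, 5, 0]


Look up each index in the dictionary:
  6 -> 'code'
  1 -> 'run'
  6 -> 'code'
  2 -> 'test'
  4 -> 'world'
  5 -> 'data'
  0 -> 'slow'

Decoded: "code run code test world data slow"
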